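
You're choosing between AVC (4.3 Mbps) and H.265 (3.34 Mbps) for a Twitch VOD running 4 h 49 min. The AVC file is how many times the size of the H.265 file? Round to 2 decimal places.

1.29

4 h 49 min = 289 min = 17340 s
AVC: 4.300 Mbps × 17340 s = 74562.0 Mb = 9.320 GB.
H.265: 3.340 Mbps × 17340 s = 57915.6 Mb = 7.239 GB.
Ratio: 9.320 / 7.239 = 1.287.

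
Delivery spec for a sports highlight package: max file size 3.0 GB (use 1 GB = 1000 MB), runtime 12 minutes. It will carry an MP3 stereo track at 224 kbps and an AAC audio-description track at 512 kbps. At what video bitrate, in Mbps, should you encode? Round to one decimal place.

Budget: 3.0 GB = 24000.0 Mb.
12 min = 720 s
Total bitrate budget: 24000.0 Mb / 720 s = 33.333 Mbps.
Audio total: 224 + 512 = 736 kbps = 0.736 Mbps.
Video: 33.333 − 0.736 = 32.597 Mbps.

32.6 Mbps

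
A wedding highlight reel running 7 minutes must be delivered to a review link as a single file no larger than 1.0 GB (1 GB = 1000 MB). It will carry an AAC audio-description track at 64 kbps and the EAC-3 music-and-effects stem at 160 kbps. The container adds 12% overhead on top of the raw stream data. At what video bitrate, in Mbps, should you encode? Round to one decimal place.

Budget: 1.0 GB = 8000.0 Mb.
Stream payload after overhead: 8000.0 / 1.12 = 7142.9 Mb.
7 min = 420 s
Total bitrate budget: 7142.9 Mb / 420 s = 17.007 Mbps.
Audio total: 64 + 160 = 224 kbps = 0.224 Mbps.
Video: 17.007 − 0.224 = 16.783 Mbps.

16.8 Mbps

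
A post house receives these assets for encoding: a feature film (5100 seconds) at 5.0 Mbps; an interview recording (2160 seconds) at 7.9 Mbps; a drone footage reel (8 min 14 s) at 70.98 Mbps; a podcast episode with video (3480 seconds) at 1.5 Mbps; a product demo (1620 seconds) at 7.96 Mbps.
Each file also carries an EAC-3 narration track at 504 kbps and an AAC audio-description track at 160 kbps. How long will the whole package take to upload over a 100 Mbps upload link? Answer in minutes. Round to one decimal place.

Audio total: 504 + 160 = 664 kbps = 0.664 Mbps.
feature film: 5.664 Mbps × 5100 s = 28886.4 Mb
interview recording: 8.564 Mbps × 2160 s = 18498.2 Mb
drone footage reel: 71.644 Mbps × 494 s = 35392.1 Mb
podcast episode with video: 2.164 Mbps × 3480 s = 7530.7 Mb
product demo: 8.624 Mbps × 1620 s = 13970.9 Mb
Total: 104278.4 Mb = 13034.8 MB.
At 100 Mbps: 104278.4 / 100 = 1043 s ≈ 17.4 minutes.

17.4 minutes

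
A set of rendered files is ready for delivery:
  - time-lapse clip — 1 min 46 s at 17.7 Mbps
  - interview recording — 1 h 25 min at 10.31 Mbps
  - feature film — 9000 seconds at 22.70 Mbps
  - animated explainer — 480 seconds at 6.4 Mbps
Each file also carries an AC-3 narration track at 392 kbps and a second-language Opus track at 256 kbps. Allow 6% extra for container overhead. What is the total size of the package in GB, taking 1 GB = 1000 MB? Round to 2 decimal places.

35.95 GB

Audio total: 392 + 256 = 648 kbps = 0.648 Mbps.
time-lapse clip: 18.348 Mbps × 106 s × 1.06 = 2061.6 Mb
interview recording: 10.958 Mbps × 5100 s × 1.06 = 59238.9 Mb
feature film: 23.348 Mbps × 9000 s × 1.06 = 222739.9 Mb
animated explainer: 7.048 Mbps × 480 s × 1.06 = 3586.0 Mb
Total: 287626.5 Mb = 35953.3 MB.
= 35.95 GB.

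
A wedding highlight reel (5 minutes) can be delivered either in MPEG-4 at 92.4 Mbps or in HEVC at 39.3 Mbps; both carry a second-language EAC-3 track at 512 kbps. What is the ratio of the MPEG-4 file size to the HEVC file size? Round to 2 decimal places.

5 min = 300 s
Audio: 512 kbps = 0.512 Mbps.
MPEG-4: 92.912 Mbps × 300 s = 27873.6 Mb = 3.484 GB.
HEVC: 39.812 Mbps × 300 s = 11943.6 Mb = 1.493 GB.
Ratio: 3.484 / 1.493 = 2.334.

2.33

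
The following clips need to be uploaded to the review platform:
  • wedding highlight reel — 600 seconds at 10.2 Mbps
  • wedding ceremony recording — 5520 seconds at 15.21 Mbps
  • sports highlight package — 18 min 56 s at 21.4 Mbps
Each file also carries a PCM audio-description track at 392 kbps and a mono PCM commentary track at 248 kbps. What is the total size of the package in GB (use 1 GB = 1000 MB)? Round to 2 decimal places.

Audio total: 392 + 248 = 640 kbps = 0.640 Mbps.
wedding highlight reel: 10.840 Mbps × 600 s = 6504.0 Mb
wedding ceremony recording: 15.850 Mbps × 5520 s = 87492.0 Mb
sports highlight package: 22.040 Mbps × 1136 s = 25037.4 Mb
Total: 119033.4 Mb = 14879.2 MB.
= 14.88 GB.

14.88 GB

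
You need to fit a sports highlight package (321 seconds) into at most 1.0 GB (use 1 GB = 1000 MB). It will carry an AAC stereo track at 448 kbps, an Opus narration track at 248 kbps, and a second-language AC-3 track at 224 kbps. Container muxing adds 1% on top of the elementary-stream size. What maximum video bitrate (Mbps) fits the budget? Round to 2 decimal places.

23.76 Mbps

Budget: 1.0 GB = 8000.0 Mb.
Stream payload after overhead: 8000.0 / 1.01 = 7920.8 Mb.
Total bitrate budget: 7920.8 Mb / 321 s = 24.675 Mbps.
Audio total: 448 + 248 + 224 = 920 kbps = 0.920 Mbps.
Video: 24.675 − 0.920 = 23.755 Mbps.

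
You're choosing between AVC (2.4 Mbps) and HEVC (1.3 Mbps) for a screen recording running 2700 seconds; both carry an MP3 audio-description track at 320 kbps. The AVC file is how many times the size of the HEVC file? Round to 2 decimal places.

Audio: 320 kbps = 0.320 Mbps.
AVC: 2.720 Mbps × 2700 s = 7344.0 Mb = 0.855 GiB.
HEVC: 1.620 Mbps × 2700 s = 4374.0 Mb = 0.509 GiB.
Ratio: 0.855 / 0.509 = 1.679.

1.68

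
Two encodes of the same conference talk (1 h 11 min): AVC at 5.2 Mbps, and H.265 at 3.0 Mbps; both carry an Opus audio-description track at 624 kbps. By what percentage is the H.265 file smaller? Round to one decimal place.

37.8%

1 h 11 min = 71 min = 4260 s
Audio: 624 kbps = 0.624 Mbps.
AVC: 5.824 Mbps × 4260 s = 24810.2 Mb = 2.888 GiB.
H.265: 3.624 Mbps × 4260 s = 15438.2 Mb = 1.797 GiB.
Reduction: (1 − 1.797/2.888) × 100 = 37.77%.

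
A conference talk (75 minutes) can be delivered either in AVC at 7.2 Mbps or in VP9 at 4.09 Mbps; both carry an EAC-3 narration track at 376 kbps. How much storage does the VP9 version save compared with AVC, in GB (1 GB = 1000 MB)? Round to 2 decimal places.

1.75 GB

75 min = 4500 s
Audio: 376 kbps = 0.376 Mbps.
AVC: 7.576 Mbps × 4500 s = 34092.0 Mb = 4.261 GB.
VP9: 4.466 Mbps × 4500 s = 20097.0 Mb = 2.512 GB.
Saving: 4.261 − 2.512 = 1.749 GB.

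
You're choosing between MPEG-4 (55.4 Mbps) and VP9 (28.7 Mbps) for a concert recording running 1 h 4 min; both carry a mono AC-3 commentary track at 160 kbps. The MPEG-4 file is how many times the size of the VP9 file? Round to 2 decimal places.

1.93

1 h 4 min = 64 min = 3840 s
Audio: 160 kbps = 0.160 Mbps.
MPEG-4: 55.560 Mbps × 3840 s = 213350.4 Mb = 26.669 GB.
VP9: 28.860 Mbps × 3840 s = 110822.4 Mb = 13.853 GB.
Ratio: 26.669 / 13.853 = 1.925.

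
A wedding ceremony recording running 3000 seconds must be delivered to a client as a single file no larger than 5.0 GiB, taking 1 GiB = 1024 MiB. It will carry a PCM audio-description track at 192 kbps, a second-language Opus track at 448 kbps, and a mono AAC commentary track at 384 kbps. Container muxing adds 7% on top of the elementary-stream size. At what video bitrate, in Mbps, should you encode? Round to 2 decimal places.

Budget: 5.0 GiB = 42949.7 Mb.
Stream payload after overhead: 42949.7 / 1.07 = 40139.9 Mb.
Total bitrate budget: 40139.9 Mb / 3000 s = 13.380 Mbps.
Audio total: 192 + 448 + 384 = 1024 kbps = 1.024 Mbps.
Video: 13.380 − 1.024 = 12.356 Mbps.

12.36 Mbps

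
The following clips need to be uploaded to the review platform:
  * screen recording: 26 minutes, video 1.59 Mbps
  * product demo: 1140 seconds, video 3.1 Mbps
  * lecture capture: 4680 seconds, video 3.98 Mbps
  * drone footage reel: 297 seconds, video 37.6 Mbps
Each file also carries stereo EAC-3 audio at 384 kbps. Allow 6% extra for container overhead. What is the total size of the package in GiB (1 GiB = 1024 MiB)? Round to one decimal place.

4.8 GiB

Audio: 384 kbps = 0.384 Mbps.
screen recording: 1.974 Mbps × 1560 s × 1.06 = 3264.2 Mb
product demo: 3.484 Mbps × 1140 s × 1.06 = 4210.1 Mb
lecture capture: 4.364 Mbps × 4680 s × 1.06 = 21648.9 Mb
drone footage reel: 37.984 Mbps × 297 s × 1.06 = 11958.1 Mb
Total: 41081.3 Mb = 5135.2 MB.
= 4.782 GiB.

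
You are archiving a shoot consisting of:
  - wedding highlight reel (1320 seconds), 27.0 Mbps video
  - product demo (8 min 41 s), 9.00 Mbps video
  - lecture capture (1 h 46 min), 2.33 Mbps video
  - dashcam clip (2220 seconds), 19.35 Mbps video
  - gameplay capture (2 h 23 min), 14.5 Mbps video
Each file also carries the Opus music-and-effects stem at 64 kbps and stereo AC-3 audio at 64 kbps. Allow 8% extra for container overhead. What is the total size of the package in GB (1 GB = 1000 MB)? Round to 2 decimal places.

30.37 GB

Audio total: 64 + 64 = 128 kbps = 0.128 Mbps.
wedding highlight reel: 27.128 Mbps × 1320 s × 1.08 = 38673.7 Mb
product demo: 9.128 Mbps × 521 s × 1.08 = 5136.1 Mb
lecture capture: 2.458 Mbps × 6360 s × 1.08 = 16883.5 Mb
dashcam clip: 19.478 Mbps × 2220 s × 1.08 = 46700.5 Mb
gameplay capture: 14.628 Mbps × 8580 s × 1.08 = 135548.9 Mb
Total: 242942.7 Mb = 30367.8 MB.
= 30.37 GB.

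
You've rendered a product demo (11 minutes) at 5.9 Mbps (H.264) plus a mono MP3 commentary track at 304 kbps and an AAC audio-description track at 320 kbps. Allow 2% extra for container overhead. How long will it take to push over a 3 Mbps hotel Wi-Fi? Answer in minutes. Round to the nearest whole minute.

24 minutes

11 min = 660 s
Audio total: 304 + 320 = 624 kbps = 0.624 Mbps.
Total bitrate: 6.524 Mbps.
File: 6.524 Mbps × 660 s = 4305.8 Mb.
With 2% container overhead: ×1.02. → 4392.0 Mb.
At 3 Mbps: 4392.0 / 3 = 1464.0 s ≈ 24.4 minutes.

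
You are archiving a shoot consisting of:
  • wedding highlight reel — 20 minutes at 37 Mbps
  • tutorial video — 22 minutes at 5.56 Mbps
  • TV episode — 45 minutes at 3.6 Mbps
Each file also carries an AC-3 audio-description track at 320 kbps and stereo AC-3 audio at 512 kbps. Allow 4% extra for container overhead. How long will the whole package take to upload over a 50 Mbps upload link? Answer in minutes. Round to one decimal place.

22.8 minutes

Audio total: 320 + 512 = 832 kbps = 0.832 Mbps.
wedding highlight reel: 37.832 Mbps × 1200 s × 1.04 = 47214.3 Mb
tutorial video: 6.392 Mbps × 1320 s × 1.04 = 8774.9 Mb
TV episode: 4.432 Mbps × 2700 s × 1.04 = 12445.1 Mb
Total: 68434.3 Mb = 8554.3 MB.
At 50 Mbps: 68434.3 / 50 = 1369 s ≈ 22.8 minutes.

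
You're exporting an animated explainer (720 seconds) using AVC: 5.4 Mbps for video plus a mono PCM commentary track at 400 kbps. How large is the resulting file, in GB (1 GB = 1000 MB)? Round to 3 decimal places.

0.522 GB

Audio: 400 kbps = 0.400 Mbps.
Total bitrate: 5.4 + 0.400 = 5.800 Mbps.
Stream data: 5.800 Mbps × 720 s = 4176.0 Mb.
4,176 Mb ÷ 8 = 522.0 MB → 0.522 GB.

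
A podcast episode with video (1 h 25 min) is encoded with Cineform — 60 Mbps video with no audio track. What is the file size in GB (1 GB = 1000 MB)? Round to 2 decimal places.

1 h 25 min = 85 min = 5100 s
Total bitrate: 60 Mbps.
Stream data: 60.000 Mbps × 5100 s = 306000.0 Mb.
306,000 Mb ÷ 8 = 38,250 MB → 38.25 GB.

38.25 GB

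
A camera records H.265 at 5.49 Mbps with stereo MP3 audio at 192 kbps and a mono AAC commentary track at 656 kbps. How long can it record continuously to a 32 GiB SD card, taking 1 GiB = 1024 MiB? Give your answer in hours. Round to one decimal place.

12.0 hours

Audio total: 192 + 656 = 848 kbps = 0.848 Mbps.
Total bitrate: 5.49 + 0.848 = 6.338 Mbps.
Capacity: 32 GiB = 274,878 Mb.
Recording time: 274,878 / 6.338 = 43,370 s ≈ 12.0 hours.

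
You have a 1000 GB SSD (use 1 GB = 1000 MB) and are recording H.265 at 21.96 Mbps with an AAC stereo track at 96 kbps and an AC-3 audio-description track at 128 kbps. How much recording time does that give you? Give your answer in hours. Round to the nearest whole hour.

Audio total: 96 + 128 = 224 kbps = 0.224 Mbps.
Total bitrate: 21.96 + 0.224 = 22.184 Mbps.
Capacity: 1000 GB = 8,000,000 Mb.
Recording time: 8,000,000 / 22.184 = 360,620 s ≈ 100 hours.

100 hours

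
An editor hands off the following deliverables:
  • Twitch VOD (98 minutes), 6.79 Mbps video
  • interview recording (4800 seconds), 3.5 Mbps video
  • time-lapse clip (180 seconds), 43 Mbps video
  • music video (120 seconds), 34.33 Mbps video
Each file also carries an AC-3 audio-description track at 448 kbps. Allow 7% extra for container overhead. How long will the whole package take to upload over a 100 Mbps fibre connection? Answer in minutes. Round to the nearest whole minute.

13 minutes

Audio: 448 kbps = 0.448 Mbps.
Twitch VOD: 7.238 Mbps × 5880 s × 1.07 = 45538.6 Mb
interview recording: 3.948 Mbps × 4800 s × 1.07 = 20276.9 Mb
time-lapse clip: 43.448 Mbps × 180 s × 1.07 = 8368.1 Mb
music video: 34.778 Mbps × 120 s × 1.07 = 4465.5 Mb
Total: 78649.1 Mb = 9831.1 MB.
At 100 Mbps: 78649.1 / 100 = 786 s ≈ 13.1 minutes.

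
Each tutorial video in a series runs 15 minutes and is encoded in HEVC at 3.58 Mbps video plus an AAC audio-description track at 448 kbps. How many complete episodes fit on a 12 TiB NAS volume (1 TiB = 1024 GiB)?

29116

15 min = 900 s
Audio: 448 kbps = 0.448 Mbps.
Total bitrate: 4.028 Mbps.
Per item: 4.028 Mbps × 900 s = 3,625 Mb = 453.1 MB.
Capacity: 12 TiB = 105,553,116 Mb; 29116.49 items → 29116 complete.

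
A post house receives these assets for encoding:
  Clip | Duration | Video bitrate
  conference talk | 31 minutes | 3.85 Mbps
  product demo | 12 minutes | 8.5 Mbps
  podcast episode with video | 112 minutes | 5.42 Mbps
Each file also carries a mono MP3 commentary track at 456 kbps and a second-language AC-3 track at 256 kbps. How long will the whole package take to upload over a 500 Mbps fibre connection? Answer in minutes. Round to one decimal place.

Audio total: 456 + 256 = 712 kbps = 0.712 Mbps.
conference talk: 4.562 Mbps × 1860 s = 8485.3 Mb
product demo: 9.212 Mbps × 720 s = 6632.6 Mb
podcast episode with video: 6.132 Mbps × 6720 s = 41207.0 Mb
Total: 56325.0 Mb = 7040.6 MB.
At 500 Mbps: 56325.0 / 500 = 113 s ≈ 1.88 minutes.

1.9 minutes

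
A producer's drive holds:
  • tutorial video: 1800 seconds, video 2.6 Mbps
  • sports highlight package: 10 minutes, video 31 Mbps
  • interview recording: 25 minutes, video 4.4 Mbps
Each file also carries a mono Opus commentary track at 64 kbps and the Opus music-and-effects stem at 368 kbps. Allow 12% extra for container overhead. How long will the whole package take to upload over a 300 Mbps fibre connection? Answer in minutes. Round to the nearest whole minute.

Audio total: 64 + 368 = 432 kbps = 0.432 Mbps.
tutorial video: 3.032 Mbps × 1800 s × 1.12 = 6112.5 Mb
sports highlight package: 31.432 Mbps × 600 s × 1.12 = 21122.3 Mb
interview recording: 4.832 Mbps × 1500 s × 1.12 = 8117.8 Mb
Total: 35352.6 Mb = 4419.1 MB.
At 300 Mbps: 35352.6 / 300 = 118 s ≈ 1.96 minutes.

2 minutes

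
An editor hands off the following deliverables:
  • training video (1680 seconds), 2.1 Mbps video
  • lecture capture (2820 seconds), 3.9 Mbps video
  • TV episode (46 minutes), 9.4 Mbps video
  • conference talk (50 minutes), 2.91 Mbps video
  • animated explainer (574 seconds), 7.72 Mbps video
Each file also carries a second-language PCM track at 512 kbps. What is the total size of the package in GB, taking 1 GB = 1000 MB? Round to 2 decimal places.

7.40 GB

Audio: 512 kbps = 0.512 Mbps.
training video: 2.612 Mbps × 1680 s = 4388.2 Mb
lecture capture: 4.412 Mbps × 2820 s = 12441.8 Mb
TV episode: 9.912 Mbps × 2760 s = 27357.1 Mb
conference talk: 3.422 Mbps × 3000 s = 10266.0 Mb
animated explainer: 8.232 Mbps × 574 s = 4725.2 Mb
Total: 59178.3 Mb = 7397.3 MB.
= 7.397 GB.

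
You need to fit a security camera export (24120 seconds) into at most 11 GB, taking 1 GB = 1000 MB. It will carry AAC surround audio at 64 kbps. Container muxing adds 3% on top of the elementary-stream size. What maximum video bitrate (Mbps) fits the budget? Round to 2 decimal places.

Budget: 11 GB = 88000.0 Mb.
Stream payload after overhead: 88000.0 / 1.03 = 85436.9 Mb.
Total bitrate budget: 85436.9 Mb / 24120 s = 3.542 Mbps.
Audio: 64 kbps = 0.064 Mbps.
Video: 3.542 − 0.064 = 3.478 Mbps.

3.48 Mbps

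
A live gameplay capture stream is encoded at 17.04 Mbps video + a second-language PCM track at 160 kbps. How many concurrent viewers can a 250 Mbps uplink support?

14

Audio: 160 kbps = 0.160 Mbps.
Per-viewer media rate: 17.200 Mbps.
250 Mbps = 250.0 Mbps; 250.0 / 17.200 = 14.53 → 14 viewers.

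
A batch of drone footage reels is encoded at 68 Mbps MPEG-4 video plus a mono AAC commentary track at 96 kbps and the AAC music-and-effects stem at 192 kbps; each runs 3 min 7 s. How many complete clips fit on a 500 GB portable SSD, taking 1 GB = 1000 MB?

3 min 7 s = 187 s
Audio total: 96 + 192 = 288 kbps = 0.288 Mbps.
Total bitrate: 68.288 Mbps.
Per item: 68.288 Mbps × 187 s = 12,770 Mb = 1,596 MB.
Capacity: 500 GB = 4,000,000 Mb; 313.24 items → 313 complete.

313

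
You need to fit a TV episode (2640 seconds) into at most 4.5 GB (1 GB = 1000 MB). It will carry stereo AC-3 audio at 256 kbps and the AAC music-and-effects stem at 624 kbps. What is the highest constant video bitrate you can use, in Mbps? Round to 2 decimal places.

Budget: 4.5 GB = 36000.0 Mb.
Total bitrate budget: 36000.0 Mb / 2640 s = 13.636 Mbps.
Audio total: 256 + 624 = 880 kbps = 0.880 Mbps.
Video: 13.636 − 0.880 = 12.756 Mbps.

12.76 Mbps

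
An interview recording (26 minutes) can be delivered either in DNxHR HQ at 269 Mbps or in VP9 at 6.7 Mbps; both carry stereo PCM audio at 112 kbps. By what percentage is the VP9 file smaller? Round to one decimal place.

26 min = 1560 s
Audio: 112 kbps = 0.112 Mbps.
DNxHR HQ: 269.112 Mbps × 1560 s = 419814.7 Mb = 52.477 GB.
VP9: 6.812 Mbps × 1560 s = 10626.7 Mb = 1.328 GB.
Reduction: (1 − 1.328/52.477) × 100 = 97.47%.

97.5%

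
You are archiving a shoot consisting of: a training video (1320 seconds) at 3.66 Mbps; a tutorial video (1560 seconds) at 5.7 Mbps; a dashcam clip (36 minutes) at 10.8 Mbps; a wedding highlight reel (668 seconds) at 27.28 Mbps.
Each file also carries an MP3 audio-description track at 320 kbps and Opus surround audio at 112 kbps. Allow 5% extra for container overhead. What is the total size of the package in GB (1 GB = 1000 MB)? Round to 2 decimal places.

Audio total: 320 + 112 = 432 kbps = 0.432 Mbps.
training video: 4.092 Mbps × 1320 s × 1.05 = 5671.5 Mb
tutorial video: 6.132 Mbps × 1560 s × 1.05 = 10044.2 Mb
dashcam clip: 11.232 Mbps × 2160 s × 1.05 = 25474.2 Mb
wedding highlight reel: 27.712 Mbps × 668 s × 1.05 = 19437.2 Mb
Total: 60627.1 Mb = 7578.4 MB.
= 7.578 GB.

7.58 GB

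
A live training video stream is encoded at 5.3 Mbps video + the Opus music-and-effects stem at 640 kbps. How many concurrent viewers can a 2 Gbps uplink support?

336

Audio: 640 kbps = 0.640 Mbps.
Per-viewer media rate: 5.940 Mbps.
2 Gbps = 2,000 Mbps; 2,000 / 5.940 = 336.70 → 336 viewers.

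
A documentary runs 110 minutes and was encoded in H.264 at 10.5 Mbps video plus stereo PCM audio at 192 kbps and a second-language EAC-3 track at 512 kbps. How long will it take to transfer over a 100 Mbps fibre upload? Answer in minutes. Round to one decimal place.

110 min = 6600 s
Audio total: 192 + 512 = 704 kbps = 0.704 Mbps.
Total bitrate: 11.204 Mbps.
File: 11.204 Mbps × 6600 s = 73946.4 Mb.
At 100 Mbps: 73946.4 / 100 = 739.5 s ≈ 12.3 minutes.

12.3 minutes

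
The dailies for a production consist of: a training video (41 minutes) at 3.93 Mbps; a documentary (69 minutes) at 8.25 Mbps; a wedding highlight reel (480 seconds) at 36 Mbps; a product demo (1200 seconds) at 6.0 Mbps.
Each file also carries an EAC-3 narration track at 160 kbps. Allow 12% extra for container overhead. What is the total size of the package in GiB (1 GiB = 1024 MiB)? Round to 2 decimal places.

9.08 GiB

Audio: 160 kbps = 0.160 Mbps.
training video: 4.090 Mbps × 2460 s × 1.12 = 11268.8 Mb
documentary: 8.410 Mbps × 4140 s × 1.12 = 38995.5 Mb
wedding highlight reel: 36.160 Mbps × 480 s × 1.12 = 19439.6 Mb
product demo: 6.160 Mbps × 1200 s × 1.12 = 8279.0 Mb
Total: 77982.9 Mb = 9747.9 MB.
= 9.078 GiB.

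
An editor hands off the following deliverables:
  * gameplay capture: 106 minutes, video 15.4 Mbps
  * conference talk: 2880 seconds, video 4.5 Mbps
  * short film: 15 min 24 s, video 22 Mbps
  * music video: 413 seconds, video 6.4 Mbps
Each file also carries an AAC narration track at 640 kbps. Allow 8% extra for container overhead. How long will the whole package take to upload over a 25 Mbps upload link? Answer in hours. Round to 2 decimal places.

Audio: 640 kbps = 0.640 Mbps.
gameplay capture: 16.040 Mbps × 6360 s × 1.08 = 110175.6 Mb
conference talk: 5.140 Mbps × 2880 s × 1.08 = 15987.5 Mb
short film: 22.640 Mbps × 924 s × 1.08 = 22592.9 Mb
music video: 7.040 Mbps × 413 s × 1.08 = 3140.1 Mb
Total: 151896.0 Mb = 18987.0 MB.
At 25 Mbps: 151896.0 / 25 = 6076 s ≈ 1.69 hours.

1.69 hours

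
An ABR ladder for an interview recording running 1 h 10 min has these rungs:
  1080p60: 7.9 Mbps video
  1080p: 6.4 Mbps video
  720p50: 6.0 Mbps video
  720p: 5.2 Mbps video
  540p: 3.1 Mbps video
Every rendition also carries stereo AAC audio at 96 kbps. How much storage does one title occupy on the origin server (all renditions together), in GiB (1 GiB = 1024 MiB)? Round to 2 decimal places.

14.22 GiB

1 h 10 min = 70 min = 4200 s
Audio: 96 kbps = 0.096 Mbps.
Sum of rendition bitrates: (7.9+0.096) + (6.4+0.096) + (6.0+0.096) + (5.2+0.096) + (3.1+0.096) = 29.080 Mbps.
× 4200 s = 122,136 Mb = 15,267 MB = 14.22 GiB.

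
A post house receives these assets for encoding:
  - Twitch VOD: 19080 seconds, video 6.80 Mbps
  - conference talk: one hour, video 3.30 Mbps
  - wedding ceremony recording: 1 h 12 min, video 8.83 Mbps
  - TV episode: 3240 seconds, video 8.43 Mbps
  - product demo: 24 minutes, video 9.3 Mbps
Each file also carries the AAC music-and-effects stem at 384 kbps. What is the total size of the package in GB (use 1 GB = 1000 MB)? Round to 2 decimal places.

29.08 GB

Audio: 384 kbps = 0.384 Mbps.
Twitch VOD: 7.184 Mbps × 19080 s = 137070.7 Mb
conference talk: 3.684 Mbps × 3600 s = 13262.4 Mb
wedding ceremony recording: 9.214 Mbps × 4320 s = 39804.5 Mb
TV episode: 8.814 Mbps × 3240 s = 28557.4 Mb
product demo: 9.684 Mbps × 1440 s = 13945.0 Mb
Total: 232639.9 Mb = 29080.0 MB.
= 29.08 GB.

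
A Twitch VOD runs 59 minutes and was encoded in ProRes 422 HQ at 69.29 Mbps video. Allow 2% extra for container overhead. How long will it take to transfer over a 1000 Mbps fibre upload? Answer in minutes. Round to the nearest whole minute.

4 minutes

59 min = 3540 s
File: 69.290 Mbps × 3540 s = 245286.6 Mb.
With 2% container overhead: ×1.02. → 250192.3 Mb.
At 1000 Mbps: 250192.3 / 1000 = 250.2 s ≈ 4.17 minutes.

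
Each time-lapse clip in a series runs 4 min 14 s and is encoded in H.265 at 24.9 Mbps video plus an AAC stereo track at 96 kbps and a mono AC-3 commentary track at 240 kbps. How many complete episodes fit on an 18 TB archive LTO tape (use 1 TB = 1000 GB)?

22465

4 min 14 s = 254 s
Audio total: 96 + 240 = 336 kbps = 0.336 Mbps.
Total bitrate: 25.236 Mbps.
Per item: 25.236 Mbps × 254 s = 6,410 Mb = 801.2 MB.
Capacity: 18 TB = 144,000,000 Mb; 22465.09 items → 22465 complete.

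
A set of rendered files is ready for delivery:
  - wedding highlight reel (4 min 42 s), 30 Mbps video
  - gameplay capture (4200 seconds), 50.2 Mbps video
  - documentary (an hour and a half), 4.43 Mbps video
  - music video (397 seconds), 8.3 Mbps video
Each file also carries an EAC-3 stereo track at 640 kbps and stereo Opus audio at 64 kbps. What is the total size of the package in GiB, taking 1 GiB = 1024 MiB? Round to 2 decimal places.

29.54 GiB

Audio total: 640 + 64 = 704 kbps = 0.704 Mbps.
wedding highlight reel: 30.704 Mbps × 282 s = 8658.5 Mb
gameplay capture: 50.904 Mbps × 4200 s = 213796.8 Mb
documentary: 5.134 Mbps × 5400 s = 27723.6 Mb
music video: 9.004 Mbps × 397 s = 3574.6 Mb
Total: 253753.5 Mb = 31719.2 MB.
= 29.54 GiB.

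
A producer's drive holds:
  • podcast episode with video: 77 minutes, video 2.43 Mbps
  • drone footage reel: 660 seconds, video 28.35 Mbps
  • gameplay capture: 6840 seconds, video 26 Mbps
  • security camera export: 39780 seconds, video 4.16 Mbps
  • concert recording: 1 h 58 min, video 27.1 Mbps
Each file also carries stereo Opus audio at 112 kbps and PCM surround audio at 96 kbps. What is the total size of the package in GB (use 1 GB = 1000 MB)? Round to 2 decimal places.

72.17 GB

Audio total: 112 + 96 = 208 kbps = 0.208 Mbps.
podcast episode with video: 2.638 Mbps × 4620 s = 12187.6 Mb
drone footage reel: 28.558 Mbps × 660 s = 18848.3 Mb
gameplay capture: 26.208 Mbps × 6840 s = 179262.7 Mb
security camera export: 4.368 Mbps × 39780 s = 173759.0 Mb
concert recording: 27.308 Mbps × 7080 s = 193340.6 Mb
Total: 577398.2 Mb = 72174.8 MB.
= 72.17 GB.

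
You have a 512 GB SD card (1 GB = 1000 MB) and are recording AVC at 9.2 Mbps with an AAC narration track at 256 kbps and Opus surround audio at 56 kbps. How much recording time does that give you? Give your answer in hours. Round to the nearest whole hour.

Audio total: 256 + 56 = 312 kbps = 0.312 Mbps.
Total bitrate: 9.2 + 0.312 = 9.512 Mbps.
Capacity: 512 GB = 4,096,000 Mb.
Recording time: 4,096,000 / 9.512 = 430,614 s ≈ 120 hours.

120 hours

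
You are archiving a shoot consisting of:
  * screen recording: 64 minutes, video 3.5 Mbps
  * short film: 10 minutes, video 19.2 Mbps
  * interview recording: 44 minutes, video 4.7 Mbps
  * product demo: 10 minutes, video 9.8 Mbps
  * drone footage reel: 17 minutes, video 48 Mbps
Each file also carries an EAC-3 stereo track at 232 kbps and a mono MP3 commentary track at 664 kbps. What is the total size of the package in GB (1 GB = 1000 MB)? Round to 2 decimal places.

12.50 GB

Audio total: 232 + 664 = 896 kbps = 0.896 Mbps.
screen recording: 4.396 Mbps × 3840 s = 16880.6 Mb
short film: 20.096 Mbps × 600 s = 12057.6 Mb
interview recording: 5.596 Mbps × 2640 s = 14773.4 Mb
product demo: 10.696 Mbps × 600 s = 6417.6 Mb
drone footage reel: 48.896 Mbps × 1020 s = 49873.9 Mb
Total: 100003.2 Mb = 12500.4 MB.
= 12.50 GB.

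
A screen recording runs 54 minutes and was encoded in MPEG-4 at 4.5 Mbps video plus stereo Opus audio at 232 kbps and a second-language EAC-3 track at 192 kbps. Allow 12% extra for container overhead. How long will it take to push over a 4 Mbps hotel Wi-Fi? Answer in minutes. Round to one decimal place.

54 min = 3240 s
Audio total: 232 + 192 = 424 kbps = 0.424 Mbps.
Total bitrate: 4.924 Mbps.
File: 4.924 Mbps × 3240 s = 15953.8 Mb.
With 12% container overhead: ×1.12. → 17868.2 Mb.
At 4 Mbps: 17868.2 / 4 = 4467.1 s ≈ 74.5 minutes.

74.5 minutes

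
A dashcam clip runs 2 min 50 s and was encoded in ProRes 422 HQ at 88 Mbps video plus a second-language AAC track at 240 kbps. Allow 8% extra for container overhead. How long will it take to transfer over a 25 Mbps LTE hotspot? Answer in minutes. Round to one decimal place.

2 min 50 s = 170 s
Audio: 240 kbps = 0.240 Mbps.
Total bitrate: 88.240 Mbps.
File: 88.240 Mbps × 170 s = 15000.8 Mb.
With 8% container overhead: ×1.08. → 16200.9 Mb.
At 25 Mbps: 16200.9 / 25 = 648.0 s ≈ 10.8 minutes.

10.8 minutes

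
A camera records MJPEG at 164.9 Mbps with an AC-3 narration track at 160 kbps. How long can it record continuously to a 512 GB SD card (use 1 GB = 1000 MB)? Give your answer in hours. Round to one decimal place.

Audio: 160 kbps = 0.160 Mbps.
Total bitrate: 164.9 + 0.160 = 165.060 Mbps.
Capacity: 512 GB = 4,096,000 Mb.
Recording time: 4,096,000 / 165.060 = 24,815 s ≈ 6.89 hours.

6.9 hours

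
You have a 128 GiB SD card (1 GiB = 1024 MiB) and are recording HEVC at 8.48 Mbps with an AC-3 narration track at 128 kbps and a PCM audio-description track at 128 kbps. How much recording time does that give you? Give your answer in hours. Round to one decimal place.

35.0 hours

Audio total: 128 + 128 = 256 kbps = 0.256 Mbps.
Total bitrate: 8.48 + 0.256 = 8.736 Mbps.
Capacity: 128 GiB = 1,099,512 Mb.
Recording time: 1,099,512 / 8.736 = 125,860 s ≈ 35.0 hours.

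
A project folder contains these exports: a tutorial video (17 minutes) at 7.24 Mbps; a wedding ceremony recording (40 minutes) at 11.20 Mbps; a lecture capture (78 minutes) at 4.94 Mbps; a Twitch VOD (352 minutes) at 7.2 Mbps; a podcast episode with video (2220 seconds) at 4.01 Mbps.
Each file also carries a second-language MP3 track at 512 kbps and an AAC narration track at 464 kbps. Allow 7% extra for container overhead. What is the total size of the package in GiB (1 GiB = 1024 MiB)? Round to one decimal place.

31.0 GiB

Audio total: 512 + 464 = 976 kbps = 0.976 Mbps.
tutorial video: 8.216 Mbps × 1020 s × 1.07 = 8966.9 Mb
wedding ceremony recording: 12.176 Mbps × 2400 s × 1.07 = 31268.0 Mb
lecture capture: 5.916 Mbps × 4680 s × 1.07 = 29625.0 Mb
Twitch VOD: 8.176 Mbps × 21120 s × 1.07 = 184764.5 Mb
podcast episode with video: 4.986 Mbps × 2220 s × 1.07 = 11843.7 Mb
Total: 266468.1 Mb = 33308.5 MB.
= 31.02 GiB.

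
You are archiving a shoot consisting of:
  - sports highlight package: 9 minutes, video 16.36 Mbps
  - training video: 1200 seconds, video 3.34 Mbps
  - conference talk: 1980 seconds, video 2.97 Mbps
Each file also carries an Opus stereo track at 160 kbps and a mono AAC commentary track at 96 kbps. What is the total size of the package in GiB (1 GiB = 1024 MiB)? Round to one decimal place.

2.3 GiB

Audio total: 160 + 96 = 256 kbps = 0.256 Mbps.
sports highlight package: 16.616 Mbps × 540 s = 8972.6 Mb
training video: 3.596 Mbps × 1200 s = 4315.2 Mb
conference talk: 3.226 Mbps × 1980 s = 6387.5 Mb
Total: 19675.3 Mb = 2459.4 MB.
= 2.291 GiB.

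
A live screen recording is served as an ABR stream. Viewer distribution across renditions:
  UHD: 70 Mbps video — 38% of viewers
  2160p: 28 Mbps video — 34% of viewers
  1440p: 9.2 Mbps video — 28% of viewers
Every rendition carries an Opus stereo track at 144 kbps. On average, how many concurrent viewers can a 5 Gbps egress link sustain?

Audio: 144 kbps = 0.144 Mbps.
Average per-viewer bitrate: 0.38×70.144 + 0.34×28.144 + 0.28×9.344 = 38.840 Mbps.
5 Gbps = 5,000 Mbps; 5,000 / 38.840 = 128.73 → 128.

128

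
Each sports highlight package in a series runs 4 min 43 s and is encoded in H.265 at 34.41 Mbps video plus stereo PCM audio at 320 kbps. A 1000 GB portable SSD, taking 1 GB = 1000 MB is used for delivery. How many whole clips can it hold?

813

4 min 43 s = 283 s
Audio: 320 kbps = 0.320 Mbps.
Total bitrate: 34.730 Mbps.
Per item: 34.730 Mbps × 283 s = 9,829 Mb = 1,229 MB.
Capacity: 1000 GB = 8,000,000 Mb; 813.95 items → 813 complete.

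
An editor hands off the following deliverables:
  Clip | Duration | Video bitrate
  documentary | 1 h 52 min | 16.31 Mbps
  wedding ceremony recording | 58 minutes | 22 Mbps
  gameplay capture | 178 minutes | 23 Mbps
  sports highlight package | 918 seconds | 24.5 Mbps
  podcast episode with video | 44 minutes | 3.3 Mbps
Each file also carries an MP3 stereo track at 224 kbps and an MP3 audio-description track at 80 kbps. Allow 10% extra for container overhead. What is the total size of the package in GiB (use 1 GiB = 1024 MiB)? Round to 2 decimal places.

Audio total: 224 + 80 = 304 kbps = 0.304 Mbps.
documentary: 16.614 Mbps × 6720 s × 1.10 = 122810.7 Mb
wedding ceremony recording: 22.304 Mbps × 3480 s × 1.10 = 85379.7 Mb
gameplay capture: 23.304 Mbps × 10680 s × 1.10 = 273775.4 Mb
sports highlight package: 24.804 Mbps × 918 s × 1.10 = 25047.1 Mb
podcast episode with video: 3.604 Mbps × 2640 s × 1.10 = 10466.0 Mb
Total: 517478.9 Mb = 64684.9 MB.
= 60.24 GiB.

60.24 GiB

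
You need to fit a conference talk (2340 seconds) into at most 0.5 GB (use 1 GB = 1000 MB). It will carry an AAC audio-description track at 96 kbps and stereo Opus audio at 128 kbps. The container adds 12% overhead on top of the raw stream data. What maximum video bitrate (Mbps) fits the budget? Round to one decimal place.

Budget: 0.5 GB = 4000.0 Mb.
Stream payload after overhead: 4000.0 / 1.12 = 3571.4 Mb.
Total bitrate budget: 3571.4 Mb / 2340 s = 1.526 Mbps.
Audio total: 96 + 128 = 224 kbps = 0.224 Mbps.
Video: 1.526 − 0.224 = 1.302 Mbps.

1.3 Mbps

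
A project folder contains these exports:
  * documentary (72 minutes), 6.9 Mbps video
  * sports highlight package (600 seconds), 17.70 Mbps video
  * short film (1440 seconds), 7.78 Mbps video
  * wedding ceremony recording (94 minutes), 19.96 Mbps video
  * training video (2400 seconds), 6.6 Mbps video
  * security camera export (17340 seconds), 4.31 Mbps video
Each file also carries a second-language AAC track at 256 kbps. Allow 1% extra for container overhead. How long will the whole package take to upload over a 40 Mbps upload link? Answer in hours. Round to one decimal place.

Audio: 256 kbps = 0.256 Mbps.
documentary: 7.156 Mbps × 4320 s × 1.01 = 31223.1 Mb
sports highlight package: 17.956 Mbps × 600 s × 1.01 = 10881.3 Mb
short film: 8.036 Mbps × 1440 s × 1.01 = 11687.6 Mb
wedding ceremony recording: 20.216 Mbps × 5640 s × 1.01 = 115158.4 Mb
training video: 6.856 Mbps × 2400 s × 1.01 = 16618.9 Mb
security camera export: 4.566 Mbps × 17340 s × 1.01 = 79966.2 Mb
Total: 265535.5 Mb = 33191.9 MB.
At 40 Mbps: 265535.5 / 40 = 6638 s ≈ 1.84 hours.

1.8 hours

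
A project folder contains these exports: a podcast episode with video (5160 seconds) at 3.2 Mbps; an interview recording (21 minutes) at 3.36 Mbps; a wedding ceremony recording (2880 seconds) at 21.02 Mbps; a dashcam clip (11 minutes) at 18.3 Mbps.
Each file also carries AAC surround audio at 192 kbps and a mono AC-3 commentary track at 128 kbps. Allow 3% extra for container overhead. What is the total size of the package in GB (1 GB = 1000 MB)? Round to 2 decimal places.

12.43 GB

Audio total: 192 + 128 = 320 kbps = 0.320 Mbps.
podcast episode with video: 3.520 Mbps × 5160 s × 1.03 = 18708.1 Mb
interview recording: 3.680 Mbps × 1260 s × 1.03 = 4775.9 Mb
wedding ceremony recording: 21.340 Mbps × 2880 s × 1.03 = 63303.0 Mb
dashcam clip: 18.620 Mbps × 660 s × 1.03 = 12657.9 Mb
Total: 99444.9 Mb = 12430.6 MB.
= 12.43 GB.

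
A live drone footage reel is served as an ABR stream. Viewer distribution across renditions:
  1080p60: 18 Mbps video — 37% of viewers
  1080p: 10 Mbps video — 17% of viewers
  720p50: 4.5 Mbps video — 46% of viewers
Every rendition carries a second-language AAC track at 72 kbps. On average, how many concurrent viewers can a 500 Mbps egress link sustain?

47

Audio: 72 kbps = 0.072 Mbps.
Average per-viewer bitrate: 0.37×18.072 + 0.17×10.072 + 0.46×4.572 = 10.502 Mbps.
500 Mbps = 500.0 Mbps; 500.0 / 10.502 = 47.61 → 47.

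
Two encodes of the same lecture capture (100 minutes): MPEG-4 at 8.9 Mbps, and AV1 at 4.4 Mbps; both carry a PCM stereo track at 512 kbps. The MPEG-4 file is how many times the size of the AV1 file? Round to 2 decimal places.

1.92

100 min = 6000 s
Audio: 512 kbps = 0.512 Mbps.
MPEG-4: 9.412 Mbps × 6000 s = 56472.0 Mb = 7.059 GB.
AV1: 4.912 Mbps × 6000 s = 29472.0 Mb = 3.684 GB.
Ratio: 7.059 / 3.684 = 1.916.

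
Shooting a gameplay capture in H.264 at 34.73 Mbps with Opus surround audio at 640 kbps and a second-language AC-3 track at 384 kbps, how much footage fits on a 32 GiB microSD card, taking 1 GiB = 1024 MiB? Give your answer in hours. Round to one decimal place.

2.1 hours

Audio total: 640 + 384 = 1024 kbps = 1.024 Mbps.
Total bitrate: 34.73 + 1.024 = 35.754 Mbps.
Capacity: 32 GiB = 274,878 Mb.
Recording time: 274,878 / 35.754 = 7,688 s ≈ 2.14 hours.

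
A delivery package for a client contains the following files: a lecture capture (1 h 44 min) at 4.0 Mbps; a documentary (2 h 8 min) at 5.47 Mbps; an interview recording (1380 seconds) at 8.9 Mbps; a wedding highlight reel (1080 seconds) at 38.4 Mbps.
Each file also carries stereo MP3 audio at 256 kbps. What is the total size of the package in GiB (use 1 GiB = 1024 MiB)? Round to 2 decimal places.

Audio: 256 kbps = 0.256 Mbps.
lecture capture: 4.256 Mbps × 6240 s = 26557.4 Mb
documentary: 5.726 Mbps × 7680 s = 43975.7 Mb
interview recording: 9.156 Mbps × 1380 s = 12635.3 Mb
wedding highlight reel: 38.656 Mbps × 1080 s = 41748.5 Mb
Total: 124916.9 Mb = 15614.6 MB.
= 14.54 GiB.

14.54 GiB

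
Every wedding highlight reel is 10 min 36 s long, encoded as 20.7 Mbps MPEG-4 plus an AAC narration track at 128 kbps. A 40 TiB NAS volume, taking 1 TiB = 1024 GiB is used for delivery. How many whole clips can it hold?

26561

10 min 36 s = 636 s
Audio: 128 kbps = 0.128 Mbps.
Total bitrate: 20.828 Mbps.
Per item: 20.828 Mbps × 636 s = 13,247 Mb = 1,656 MB.
Capacity: 40 TiB = 351,843,721 Mb; 26561.04 items → 26561 complete.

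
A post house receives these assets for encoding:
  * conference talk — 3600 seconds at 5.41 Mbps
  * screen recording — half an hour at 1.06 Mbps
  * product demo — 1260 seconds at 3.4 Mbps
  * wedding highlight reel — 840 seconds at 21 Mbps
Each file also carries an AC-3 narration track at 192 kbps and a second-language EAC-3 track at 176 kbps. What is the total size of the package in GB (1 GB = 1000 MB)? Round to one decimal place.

5.8 GB

Audio total: 192 + 176 = 368 kbps = 0.368 Mbps.
conference talk: 5.778 Mbps × 3600 s = 20800.8 Mb
screen recording: 1.428 Mbps × 1800 s = 2570.4 Mb
product demo: 3.768 Mbps × 1260 s = 4747.7 Mb
wedding highlight reel: 21.368 Mbps × 840 s = 17949.1 Mb
Total: 46068.0 Mb = 5758.5 MB.
= 5.758 GB.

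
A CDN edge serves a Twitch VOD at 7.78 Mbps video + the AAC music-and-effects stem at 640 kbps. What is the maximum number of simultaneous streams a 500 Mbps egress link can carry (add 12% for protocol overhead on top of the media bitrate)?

53

Audio: 640 kbps = 0.640 Mbps.
Per-viewer media rate: 8.420 Mbps.
On the wire with 12% overhead: 9.430 Mbps.
500 Mbps = 500.0 Mbps; 500.0 / 9.430 = 53.02 → 53 viewers.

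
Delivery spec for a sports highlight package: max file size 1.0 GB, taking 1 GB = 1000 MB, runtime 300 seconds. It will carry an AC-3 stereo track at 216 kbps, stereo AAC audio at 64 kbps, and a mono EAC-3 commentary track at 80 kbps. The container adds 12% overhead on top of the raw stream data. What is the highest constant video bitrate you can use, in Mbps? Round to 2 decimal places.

Budget: 1.0 GB = 8000.0 Mb.
Stream payload after overhead: 8000.0 / 1.12 = 7142.9 Mb.
Total bitrate budget: 7142.9 Mb / 300 s = 23.810 Mbps.
Audio total: 216 + 64 + 80 = 360 kbps = 0.360 Mbps.
Video: 23.810 − 0.360 = 23.450 Mbps.

23.45 Mbps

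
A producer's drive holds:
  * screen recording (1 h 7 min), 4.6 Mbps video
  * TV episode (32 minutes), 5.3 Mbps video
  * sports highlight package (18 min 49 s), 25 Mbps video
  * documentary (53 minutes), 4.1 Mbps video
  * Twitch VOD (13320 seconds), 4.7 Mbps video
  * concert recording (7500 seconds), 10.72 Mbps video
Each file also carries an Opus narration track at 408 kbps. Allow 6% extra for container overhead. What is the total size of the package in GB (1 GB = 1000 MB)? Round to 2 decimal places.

29.89 GB

Audio: 408 kbps = 0.408 Mbps.
screen recording: 5.008 Mbps × 4020 s × 1.06 = 21340.1 Mb
TV episode: 5.708 Mbps × 1920 s × 1.06 = 11616.9 Mb
sports highlight package: 25.408 Mbps × 1129 s × 1.06 = 30406.8 Mb
documentary: 4.508 Mbps × 3180 s × 1.06 = 15195.6 Mb
Twitch VOD: 5.108 Mbps × 13320 s × 1.06 = 72120.9 Mb
concert recording: 11.128 Mbps × 7500 s × 1.06 = 88467.6 Mb
Total: 239147.8 Mb = 29893.5 MB.
= 29.89 GB.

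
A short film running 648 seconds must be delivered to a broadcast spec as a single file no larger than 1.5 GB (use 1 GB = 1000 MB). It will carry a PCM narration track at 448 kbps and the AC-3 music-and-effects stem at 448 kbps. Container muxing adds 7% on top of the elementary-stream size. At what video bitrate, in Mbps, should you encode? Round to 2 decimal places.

16.41 Mbps

Budget: 1.5 GB = 12000.0 Mb.
Stream payload after overhead: 12000.0 / 1.07 = 11215.0 Mb.
Total bitrate budget: 11215.0 Mb / 648 s = 17.307 Mbps.
Audio total: 448 + 448 = 896 kbps = 0.896 Mbps.
Video: 17.307 − 0.896 = 16.411 Mbps.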